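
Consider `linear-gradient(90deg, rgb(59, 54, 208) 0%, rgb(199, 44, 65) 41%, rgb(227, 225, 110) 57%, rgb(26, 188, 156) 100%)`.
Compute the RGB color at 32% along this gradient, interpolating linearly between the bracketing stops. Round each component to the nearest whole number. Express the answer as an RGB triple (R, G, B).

(168, 46, 96)

32% lies between the 0% and 41% stops, so the local fraction is t = (32 − 0)/(41 − 0) = 32/41 ≈ 0.7805.
R = 59 + 0.7805 × (199 − 59) = 168.27 → 168
G = 54 + 0.7805 × (44 − 54) = 46.195 → 46
B = 208 + 0.7805 × (65 − 208) = 96.389 → 96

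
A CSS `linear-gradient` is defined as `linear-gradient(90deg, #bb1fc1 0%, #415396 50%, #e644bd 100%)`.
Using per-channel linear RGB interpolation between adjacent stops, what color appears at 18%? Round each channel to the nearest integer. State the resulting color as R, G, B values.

(143, 50, 178)

18% lies between the 0% and 50% stops, so the local fraction is t = (18 − 0)/(50 − 0) = 18/50 ≈ 0.36.
#bb1fc1 → (187, 31, 193); #415396 → (65, 83, 150).
R = 187 + 0.36 × (65 − 187) = 143.08 → 143
G = 31 + 0.36 × (83 − 31) = 49.72 → 50
B = 193 + 0.36 × (150 − 193) = 177.52 → 178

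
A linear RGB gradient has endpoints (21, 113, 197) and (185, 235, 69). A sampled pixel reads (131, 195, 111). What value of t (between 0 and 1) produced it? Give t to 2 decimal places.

Invert the lerp on the R channel (largest span, 164): t = (131 − 21) / (185 − 21) = 110/164 = 0.67073.
Check on G: (195 − 113)/(235 − 113) = 0.6721 ✓

0.67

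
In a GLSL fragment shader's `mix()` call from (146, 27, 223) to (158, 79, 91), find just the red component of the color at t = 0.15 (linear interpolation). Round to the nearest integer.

R = 146 + 0.15 × (158 − 146) = 147.8 → 148

148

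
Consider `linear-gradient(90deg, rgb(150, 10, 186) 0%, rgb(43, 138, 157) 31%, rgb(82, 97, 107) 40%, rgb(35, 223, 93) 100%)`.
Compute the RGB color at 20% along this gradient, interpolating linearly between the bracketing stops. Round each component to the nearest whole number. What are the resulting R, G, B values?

20% lies between the 0% and 31% stops, so the local fraction is t = (20 − 0)/(31 − 0) = 20/31 ≈ 0.6452.
R = 150 + 0.6452 × (43 − 150) = 80.964 → 81
G = 10 + 0.6452 × (138 − 10) = 92.586 → 93
B = 186 + 0.6452 × (157 − 186) = 167.289 → 167

(81, 93, 167)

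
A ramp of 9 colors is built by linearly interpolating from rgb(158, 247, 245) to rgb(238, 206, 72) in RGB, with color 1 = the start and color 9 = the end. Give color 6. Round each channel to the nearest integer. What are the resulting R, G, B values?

(208, 221, 137)

With 9 swatches and endpoints inclusive, swatch 6 sits at t = (6 − 1)/(9 − 1) = 5/8 ≈ 0.625.
R = 158 + 0.625 × (238 − 158) = 208 → 208
G = 247 + 0.625 × (206 − 247) = 221.375 → 221
B = 245 + 0.625 × (72 − 245) = 136.875 → 137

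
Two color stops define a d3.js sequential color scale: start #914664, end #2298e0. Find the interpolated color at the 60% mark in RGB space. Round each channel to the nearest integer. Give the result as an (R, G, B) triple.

#914664 → (145, 70, 100); #2298e0 → (34, 152, 224).
60% corresponds to t = 0.6.
R = 145 + 0.6 × (34 − 145) = 145 + 0.6 × -111 = 78.4 → 78
G = 70 + 0.6 × (152 − 70) = 70 + 0.6 × 82 = 119.2 → 119
B = 100 + 0.6 × (224 − 100) = 100 + 0.6 × 124 = 174.4 → 174
So the blended color is (78, 119, 174), about #4e77ae.

(78, 119, 174)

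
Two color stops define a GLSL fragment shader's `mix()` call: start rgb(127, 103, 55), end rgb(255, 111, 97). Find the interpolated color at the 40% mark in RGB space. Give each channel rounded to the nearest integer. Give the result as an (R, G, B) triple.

(178, 106, 72)

40% corresponds to t = 0.4.
R = 127 + 0.4 × (255 − 127) = 127 + 0.4 × 128 = 178.2 → 178
G = 103 + 0.4 × (111 − 103) = 103 + 0.4 × 8 = 106.2 → 106
B = 55 + 0.4 × (97 − 55) = 55 + 0.4 × 42 = 71.8 → 72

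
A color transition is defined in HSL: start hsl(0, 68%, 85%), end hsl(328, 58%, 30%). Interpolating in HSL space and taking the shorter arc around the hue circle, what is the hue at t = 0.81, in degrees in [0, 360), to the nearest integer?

334

Hue: 328 − 0 = 328°, but |328| > 180 so the shorter arc goes the other way: Δh = 328 − 360 = -32°.
H = 0 + 0.81 × (-32) = -25.92 → -26 → -26 mod 360 = 334°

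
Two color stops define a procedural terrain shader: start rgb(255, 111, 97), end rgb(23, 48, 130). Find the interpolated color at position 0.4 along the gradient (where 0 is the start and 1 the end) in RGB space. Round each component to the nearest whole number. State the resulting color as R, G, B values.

(162, 86, 110)

R = 255 + 0.4 × (23 − 255) = 255 + 0.4 × -232 = 162.2 → 162
G = 111 + 0.4 × (48 − 111) = 111 + 0.4 × -63 = 85.8 → 86
B = 97 + 0.4 × (130 − 97) = 97 + 0.4 × 33 = 110.2 → 110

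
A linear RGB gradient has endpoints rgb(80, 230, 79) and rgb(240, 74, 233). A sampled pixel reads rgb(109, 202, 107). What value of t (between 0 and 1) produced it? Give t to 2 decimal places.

0.18

Invert the lerp on the R channel (largest span, 160): t = (109 − 80) / (240 − 80) = 29/160 = 0.18125.
Check on G: (202 − 230)/(74 − 230) = 0.1795 ✓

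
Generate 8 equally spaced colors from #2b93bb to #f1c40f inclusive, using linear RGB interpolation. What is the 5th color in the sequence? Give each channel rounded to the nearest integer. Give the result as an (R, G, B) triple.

(156, 175, 89)

With 8 swatches and endpoints inclusive, swatch 5 sits at t = (5 − 1)/(8 − 1) = 4/7 ≈ 0.5714.
#2b93bb → (43, 147, 187); #f1c40f → (241, 196, 15).
R = 43 + 0.5714 × (241 − 43) = 156.137 → 156
G = 147 + 0.5714 × (196 − 147) = 174.999 → 175
B = 187 + 0.5714 × (15 − 187) = 88.719 → 89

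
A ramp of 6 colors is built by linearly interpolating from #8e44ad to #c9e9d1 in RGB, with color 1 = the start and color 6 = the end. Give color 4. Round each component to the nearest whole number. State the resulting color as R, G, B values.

(177, 167, 195)

With 6 swatches and endpoints inclusive, swatch 4 sits at t = (4 − 1)/(6 − 1) = 3/5 ≈ 0.6.
#8e44ad → (142, 68, 173); #c9e9d1 → (201, 233, 209).
R = 142 + 0.6 × (201 − 142) = 177.4 → 177
G = 68 + 0.6 × (233 − 68) = 167 → 167
B = 173 + 0.6 × (209 − 173) = 194.6 → 195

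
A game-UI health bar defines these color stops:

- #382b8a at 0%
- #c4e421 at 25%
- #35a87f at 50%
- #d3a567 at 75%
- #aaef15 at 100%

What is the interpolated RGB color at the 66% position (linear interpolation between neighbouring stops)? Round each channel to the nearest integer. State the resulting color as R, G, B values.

(154, 166, 112)

66% lies between the 50% and 75% stops, so the local fraction is t = (66 − 50)/(75 − 50) = 16/25 ≈ 0.64.
#35a87f → (53, 168, 127); #d3a567 → (211, 165, 103).
R = 53 + 0.64 × (211 − 53) = 154.12 → 154
G = 168 + 0.64 × (165 − 168) = 166.08 → 166
B = 127 + 0.64 × (103 − 127) = 111.64 → 112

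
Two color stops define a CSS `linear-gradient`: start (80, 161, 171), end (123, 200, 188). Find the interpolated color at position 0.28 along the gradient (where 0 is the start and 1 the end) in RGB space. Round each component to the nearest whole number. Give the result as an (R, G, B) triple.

R = 80 + 0.28 × (123 − 80) = 80 + 0.28 × 43 = 92.04 → 92
G = 161 + 0.28 × (200 − 161) = 161 + 0.28 × 39 = 171.92 → 172
B = 171 + 0.28 × (188 − 171) = 171 + 0.28 × 17 = 175.76 → 176

(92, 172, 176)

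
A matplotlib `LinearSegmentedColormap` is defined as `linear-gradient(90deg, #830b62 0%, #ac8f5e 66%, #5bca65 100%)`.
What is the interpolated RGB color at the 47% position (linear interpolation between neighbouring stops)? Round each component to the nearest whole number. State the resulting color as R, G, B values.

(160, 105, 95)

47% lies between the 0% and 66% stops, so the local fraction is t = (47 − 0)/(66 − 0) = 47/66 ≈ 0.7121.
#830b62 → (131, 11, 98); #ac8f5e → (172, 143, 94).
R = 131 + 0.7121 × (172 − 131) = 160.196 → 160
G = 11 + 0.7121 × (143 − 11) = 104.997 → 105
B = 98 + 0.7121 × (94 − 98) = 95.152 → 95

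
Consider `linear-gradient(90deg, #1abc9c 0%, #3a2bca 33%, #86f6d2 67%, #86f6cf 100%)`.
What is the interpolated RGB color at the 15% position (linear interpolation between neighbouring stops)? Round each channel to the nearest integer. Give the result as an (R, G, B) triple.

(41, 122, 177)

15% lies between the 0% and 33% stops, so the local fraction is t = (15 − 0)/(33 − 0) = 15/33 ≈ 0.4545.
#1abc9c → (26, 188, 156); #3a2bca → (58, 43, 202).
R = 26 + 0.4545 × (58 − 26) = 40.544 → 41
G = 188 + 0.4545 × (43 − 188) = 122.097 → 122
B = 156 + 0.4545 × (202 − 156) = 176.907 → 177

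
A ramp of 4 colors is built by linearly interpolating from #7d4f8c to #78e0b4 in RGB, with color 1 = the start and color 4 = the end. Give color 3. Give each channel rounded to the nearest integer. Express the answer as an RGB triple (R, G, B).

With 4 swatches and endpoints inclusive, swatch 3 sits at t = (3 − 1)/(4 − 1) = 2/3 ≈ 0.6667.
#7d4f8c → (125, 79, 140); #78e0b4 → (120, 224, 180).
R = 125 + 0.6667 × (120 − 125) = 121.666 → 122
G = 79 + 0.6667 × (224 − 79) = 175.671 → 176
B = 140 + 0.6667 × (180 − 140) = 166.668 → 167

(122, 176, 167)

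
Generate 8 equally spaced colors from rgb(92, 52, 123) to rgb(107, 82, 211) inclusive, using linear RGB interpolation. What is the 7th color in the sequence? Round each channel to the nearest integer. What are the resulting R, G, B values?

With 8 swatches and endpoints inclusive, swatch 7 sits at t = (7 − 1)/(8 − 1) = 6/7 ≈ 0.8571.
R = 92 + 0.8571 × (107 − 92) = 104.856 → 105
G = 52 + 0.8571 × (82 − 52) = 77.713 → 78
B = 123 + 0.8571 × (211 − 123) = 198.425 → 198

(105, 78, 198)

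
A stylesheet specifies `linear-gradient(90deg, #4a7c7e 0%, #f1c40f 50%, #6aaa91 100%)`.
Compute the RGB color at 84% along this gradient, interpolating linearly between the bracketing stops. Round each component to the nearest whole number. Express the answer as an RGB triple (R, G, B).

84% lies between the 50% and 100% stops, so the local fraction is t = (84 − 50)/(100 − 50) = 34/50 ≈ 0.68.
#f1c40f → (241, 196, 15); #6aaa91 → (106, 170, 145).
R = 241 + 0.68 × (106 − 241) = 149.2 → 149
G = 196 + 0.68 × (170 − 196) = 178.32 → 178
B = 15 + 0.68 × (145 − 15) = 103.4 → 103

(149, 178, 103)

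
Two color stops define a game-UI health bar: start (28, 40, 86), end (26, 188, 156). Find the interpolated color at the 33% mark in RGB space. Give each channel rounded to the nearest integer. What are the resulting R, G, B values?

(27, 89, 109)

33% corresponds to t = 0.33.
R = 28 + 0.33 × (26 − 28) = 28 + 0.33 × -2 = 27.34 → 27
G = 40 + 0.33 × (188 − 40) = 40 + 0.33 × 148 = 88.84 → 89
B = 86 + 0.33 × (156 − 86) = 86 + 0.33 × 70 = 109.1 → 109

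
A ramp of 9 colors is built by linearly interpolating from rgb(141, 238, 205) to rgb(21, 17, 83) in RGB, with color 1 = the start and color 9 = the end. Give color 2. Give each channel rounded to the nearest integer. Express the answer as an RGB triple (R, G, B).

(126, 210, 190)

With 9 swatches and endpoints inclusive, swatch 2 sits at t = (2 − 1)/(9 − 1) = 1/8 ≈ 0.125.
R = 141 + 0.125 × (21 − 141) = 126 → 126
G = 238 + 0.125 × (17 − 238) = 210.375 → 210
B = 205 + 0.125 × (83 − 205) = 189.75 → 190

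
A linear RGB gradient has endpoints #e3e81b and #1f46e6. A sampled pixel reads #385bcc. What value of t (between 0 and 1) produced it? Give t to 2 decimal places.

Invert the lerp on the B channel (largest span, 203): t = (204 − 27) / (230 − 27) = 177/203 = 0.87192.
Check on R: (56 − 227)/(31 − 227) = 0.8724 ✓

0.87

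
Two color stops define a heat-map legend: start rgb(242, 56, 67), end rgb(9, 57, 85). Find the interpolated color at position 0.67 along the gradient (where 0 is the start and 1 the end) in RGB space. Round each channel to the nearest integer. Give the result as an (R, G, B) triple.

R = 242 + 0.67 × (9 − 242) = 242 + 0.67 × -233 = 85.89 → 86
G = 56 + 0.67 × (57 − 56) = 56 + 0.67 × 1 = 56.67 → 57
B = 67 + 0.67 × (85 − 67) = 67 + 0.67 × 18 = 79.06 → 79
So the blended color is (86, 57, 79), about #56394f.

(86, 57, 79)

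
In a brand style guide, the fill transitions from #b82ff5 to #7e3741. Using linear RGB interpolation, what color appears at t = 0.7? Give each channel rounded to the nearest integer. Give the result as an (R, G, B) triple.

#b82ff5 → (184, 47, 245); #7e3741 → (126, 55, 65).
R = 184 + 0.7 × (126 − 184) = 184 + 0.7 × -58 = 143.4 → 143
G = 47 + 0.7 × (55 − 47) = 47 + 0.7 × 8 = 52.6 → 53
B = 245 + 0.7 × (65 − 245) = 245 + 0.7 × -180 = 119 → 119

(143, 53, 119)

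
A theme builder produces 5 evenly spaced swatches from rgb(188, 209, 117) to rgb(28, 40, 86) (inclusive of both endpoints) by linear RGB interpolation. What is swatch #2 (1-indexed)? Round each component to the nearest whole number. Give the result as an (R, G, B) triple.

With 5 swatches and endpoints inclusive, swatch 2 sits at t = (2 − 1)/(5 − 1) = 1/4 ≈ 0.25.
R = 188 + 0.25 × (28 − 188) = 148 → 148
G = 209 + 0.25 × (40 − 209) = 166.75 → 167
B = 117 + 0.25 × (86 − 117) = 109.25 → 109

(148, 167, 109)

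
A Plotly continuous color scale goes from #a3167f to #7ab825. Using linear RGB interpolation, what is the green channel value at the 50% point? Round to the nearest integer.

103

G₁ = 22 (from #a3167f), G₂ = 184 (from #7ab825).
G = 22 + 0.5 × (184 − 22) = 103 → 103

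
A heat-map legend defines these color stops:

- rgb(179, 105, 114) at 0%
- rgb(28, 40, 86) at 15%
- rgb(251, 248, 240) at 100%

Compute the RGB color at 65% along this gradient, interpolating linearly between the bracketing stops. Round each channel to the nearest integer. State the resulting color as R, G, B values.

(159, 162, 177)

65% lies between the 15% and 100% stops, so the local fraction is t = (65 − 15)/(100 − 15) = 50/85 ≈ 0.5882.
R = 28 + 0.5882 × (251 − 28) = 159.169 → 159
G = 40 + 0.5882 × (248 − 40) = 162.346 → 162
B = 86 + 0.5882 × (240 − 86) = 176.583 → 177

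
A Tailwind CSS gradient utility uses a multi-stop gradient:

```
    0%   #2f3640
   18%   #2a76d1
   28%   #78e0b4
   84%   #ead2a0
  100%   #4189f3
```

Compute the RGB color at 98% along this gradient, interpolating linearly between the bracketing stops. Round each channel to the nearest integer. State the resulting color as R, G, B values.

98% lies between the 84% and 100% stops, so the local fraction is t = (98 − 84)/(100 − 84) = 14/16 ≈ 0.875.
#ead2a0 → (234, 210, 160); #4189f3 → (65, 137, 243).
R = 234 + 0.875 × (65 − 234) = 86.125 → 86
G = 210 + 0.875 × (137 − 210) = 146.125 → 146
B = 160 + 0.875 × (243 − 160) = 232.625 → 233

(86, 146, 233)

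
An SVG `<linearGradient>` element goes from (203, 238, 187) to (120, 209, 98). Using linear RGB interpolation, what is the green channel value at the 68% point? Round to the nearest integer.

218

G = 238 + 0.68 × (209 − 238) = 218.28 → 218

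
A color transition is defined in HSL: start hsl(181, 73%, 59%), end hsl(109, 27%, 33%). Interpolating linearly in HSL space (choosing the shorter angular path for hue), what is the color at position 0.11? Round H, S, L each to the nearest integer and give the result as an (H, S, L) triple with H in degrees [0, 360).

(173, 68, 56)

Hue arc: Δh = 109 − 181 = -72° (|Δh| ≤ 180, already the shorter path).
H = 181 + 0.11 × (-72) = 173.08 → 173°
S = 73 + 0.11 × (27 − 73) = 67.94 → 68%
L = 59 + 0.11 × (33 − 59) = 56.14 → 56%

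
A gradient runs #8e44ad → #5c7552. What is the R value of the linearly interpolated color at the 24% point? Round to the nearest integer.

130

R₁ = 142 (from #8e44ad), R₂ = 92 (from #5c7552).
R = 142 + 0.24 × (92 − 142) = 130 → 130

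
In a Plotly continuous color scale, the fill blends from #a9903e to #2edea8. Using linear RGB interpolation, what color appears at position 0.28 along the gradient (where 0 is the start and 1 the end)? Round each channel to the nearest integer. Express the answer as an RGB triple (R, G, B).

(135, 166, 92)

#a9903e → (169, 144, 62); #2edea8 → (46, 222, 168).
R = 169 + 0.28 × (46 − 169) = 169 + 0.28 × -123 = 134.56 → 135
G = 144 + 0.28 × (222 − 144) = 144 + 0.28 × 78 = 165.84 → 166
B = 62 + 0.28 × (168 − 62) = 62 + 0.28 × 106 = 91.68 → 92
So the blended color is (135, 166, 92), about #87a65c.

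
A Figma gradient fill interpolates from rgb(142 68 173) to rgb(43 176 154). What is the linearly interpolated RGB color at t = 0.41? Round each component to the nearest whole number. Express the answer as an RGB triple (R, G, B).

R = 142 + 0.41 × (43 − 142) = 142 + 0.41 × -99 = 101.41 → 101
G = 68 + 0.41 × (176 − 68) = 68 + 0.41 × 108 = 112.28 → 112
B = 173 + 0.41 × (154 − 173) = 173 + 0.41 × -19 = 165.21 → 165

(101, 112, 165)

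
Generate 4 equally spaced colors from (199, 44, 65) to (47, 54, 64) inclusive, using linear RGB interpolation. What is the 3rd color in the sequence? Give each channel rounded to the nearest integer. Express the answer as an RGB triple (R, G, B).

(98, 51, 64)

With 4 swatches and endpoints inclusive, swatch 3 sits at t = (3 − 1)/(4 − 1) = 2/3 ≈ 0.6667.
R = 199 + 0.6667 × (47 − 199) = 97.662 → 98
G = 44 + 0.6667 × (54 − 44) = 50.667 → 51
B = 65 + 0.6667 × (64 − 65) = 64.333 → 64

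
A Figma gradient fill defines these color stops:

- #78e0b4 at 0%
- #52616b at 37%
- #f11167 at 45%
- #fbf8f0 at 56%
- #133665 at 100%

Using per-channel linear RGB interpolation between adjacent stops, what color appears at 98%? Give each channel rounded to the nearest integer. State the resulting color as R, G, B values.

(30, 63, 107)

98% lies between the 56% and 100% stops, so the local fraction is t = (98 − 56)/(100 − 56) = 42/44 ≈ 0.9545.
#fbf8f0 → (251, 248, 240); #133665 → (19, 54, 101).
R = 251 + 0.9545 × (19 − 251) = 29.556 → 30
G = 248 + 0.9545 × (54 − 248) = 62.827 → 63
B = 240 + 0.9545 × (101 − 240) = 107.325 → 107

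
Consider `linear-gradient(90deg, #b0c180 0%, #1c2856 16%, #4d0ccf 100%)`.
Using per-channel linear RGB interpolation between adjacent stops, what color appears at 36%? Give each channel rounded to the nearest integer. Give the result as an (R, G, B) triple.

36% lies between the 16% and 100% stops, so the local fraction is t = (36 − 16)/(100 − 16) = 20/84 ≈ 0.2381.
#1c2856 → (28, 40, 86); #4d0ccf → (77, 12, 207).
R = 28 + 0.2381 × (77 − 28) = 39.667 → 40
G = 40 + 0.2381 × (12 − 40) = 33.333 → 33
B = 86 + 0.2381 × (207 − 86) = 114.81 → 115

(40, 33, 115)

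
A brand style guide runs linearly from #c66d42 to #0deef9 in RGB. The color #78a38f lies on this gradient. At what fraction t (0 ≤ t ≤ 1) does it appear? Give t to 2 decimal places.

Invert the lerp on the R channel (largest span, 185): t = (120 − 198) / (13 − 198) = -78/-185 = 0.42162.
Check on G: (163 − 109)/(238 − 109) = 0.4186 ✓

0.42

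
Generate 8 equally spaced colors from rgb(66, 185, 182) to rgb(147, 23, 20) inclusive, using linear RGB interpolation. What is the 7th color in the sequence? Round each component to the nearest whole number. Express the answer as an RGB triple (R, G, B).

(135, 46, 43)

With 8 swatches and endpoints inclusive, swatch 7 sits at t = (7 − 1)/(8 − 1) = 6/7 ≈ 0.8571.
R = 66 + 0.8571 × (147 − 66) = 135.425 → 135
G = 185 + 0.8571 × (23 − 185) = 46.15 → 46
B = 182 + 0.8571 × (20 − 182) = 43.15 → 43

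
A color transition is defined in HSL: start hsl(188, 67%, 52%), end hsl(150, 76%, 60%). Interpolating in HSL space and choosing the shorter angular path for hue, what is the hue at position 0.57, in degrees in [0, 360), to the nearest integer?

Hue arc: Δh = 150 − 188 = -38° (|Δh| ≤ 180, already the shorter path).
H = 188 + 0.57 × (-38) = 166.34 → 166°

166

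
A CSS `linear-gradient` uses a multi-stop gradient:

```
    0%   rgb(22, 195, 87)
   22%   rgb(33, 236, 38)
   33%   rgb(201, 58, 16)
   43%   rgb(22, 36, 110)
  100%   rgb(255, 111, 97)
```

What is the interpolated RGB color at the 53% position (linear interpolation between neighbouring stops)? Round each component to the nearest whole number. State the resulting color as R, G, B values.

53% lies between the 43% and 100% stops, so the local fraction is t = (53 − 43)/(100 − 43) = 10/57 ≈ 0.1754.
R = 22 + 0.1754 × (255 − 22) = 62.868 → 63
G = 36 + 0.1754 × (111 − 36) = 49.155 → 49
B = 110 + 0.1754 × (97 − 110) = 107.72 → 108

(63, 49, 108)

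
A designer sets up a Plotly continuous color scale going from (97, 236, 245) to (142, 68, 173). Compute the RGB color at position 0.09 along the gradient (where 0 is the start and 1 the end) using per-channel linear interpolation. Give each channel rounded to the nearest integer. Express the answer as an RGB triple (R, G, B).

(101, 221, 239)

R = 97 + 0.09 × (142 − 97) = 97 + 0.09 × 45 = 101.05 → 101
G = 236 + 0.09 × (68 − 236) = 236 + 0.09 × -168 = 220.88 → 221
B = 245 + 0.09 × (173 − 245) = 245 + 0.09 × -72 = 238.52 → 239
So the blended color is (101, 221, 239), about #65ddef.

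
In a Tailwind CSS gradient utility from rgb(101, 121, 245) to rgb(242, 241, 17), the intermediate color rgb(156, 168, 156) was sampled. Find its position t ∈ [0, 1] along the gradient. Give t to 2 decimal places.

0.39

Invert the lerp on the B channel (largest span, 228): t = (156 − 245) / (17 − 245) = -89/-228 = 0.39035.
Check on R: (156 − 101)/(242 − 101) = 0.3901 ✓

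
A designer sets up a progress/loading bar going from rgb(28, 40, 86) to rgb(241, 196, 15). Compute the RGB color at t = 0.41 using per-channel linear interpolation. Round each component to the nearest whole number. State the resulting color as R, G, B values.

(115, 104, 57)

R = 28 + 0.41 × (241 − 28) = 28 + 0.41 × 213 = 115.33 → 115
G = 40 + 0.41 × (196 − 40) = 40 + 0.41 × 156 = 103.96 → 104
B = 86 + 0.41 × (15 − 86) = 86 + 0.41 × -71 = 56.89 → 57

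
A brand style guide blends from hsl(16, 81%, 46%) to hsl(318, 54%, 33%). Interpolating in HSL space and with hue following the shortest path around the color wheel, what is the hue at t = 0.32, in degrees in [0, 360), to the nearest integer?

Hue: 318 − 16 = 302°, but |302| > 180 so the shorter arc goes the other way: Δh = 302 − 360 = -58°.
H = 16 + 0.32 × (-58) = -2.56 → -3 → -3 mod 360 = 357°

357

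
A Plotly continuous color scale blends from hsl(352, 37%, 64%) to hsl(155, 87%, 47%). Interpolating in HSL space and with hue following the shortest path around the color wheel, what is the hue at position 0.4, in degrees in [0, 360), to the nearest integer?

Hue: 155 − 352 = -197°, but |-197| > 180 so the shorter arc goes the other way: Δh = -197 + 360 = 163°.
H = 352 + 0.4 × (163) = 417.2 → 417 → 417 mod 360 = 57°

57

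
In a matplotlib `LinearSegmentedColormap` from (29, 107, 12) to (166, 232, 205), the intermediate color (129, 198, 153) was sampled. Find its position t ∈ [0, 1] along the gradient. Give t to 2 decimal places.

Invert the lerp on the B channel (largest span, 193): t = (153 − 12) / (205 − 12) = 141/193 = 0.73057.
Check on R: (129 − 29)/(166 − 29) = 0.7299 ✓

0.73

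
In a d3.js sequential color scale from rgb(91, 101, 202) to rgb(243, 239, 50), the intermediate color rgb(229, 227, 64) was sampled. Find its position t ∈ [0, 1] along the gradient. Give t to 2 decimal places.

Invert the lerp on the R channel (largest span, 152): t = (229 − 91) / (243 − 91) = 138/152 = 0.90789.
Check on G: (227 − 101)/(239 − 101) = 0.913 ✓

0.91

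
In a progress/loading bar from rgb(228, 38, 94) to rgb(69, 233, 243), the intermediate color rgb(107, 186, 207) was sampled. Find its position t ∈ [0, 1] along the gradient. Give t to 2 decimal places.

Invert the lerp on the G channel (largest span, 195): t = (186 − 38) / (233 − 38) = 148/195 = 0.75897.
Check on R: (107 − 228)/(69 − 228) = 0.761 ✓

0.76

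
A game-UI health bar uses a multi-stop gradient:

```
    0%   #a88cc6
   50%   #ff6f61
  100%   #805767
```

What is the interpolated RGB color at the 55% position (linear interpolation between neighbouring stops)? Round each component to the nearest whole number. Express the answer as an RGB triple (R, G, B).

55% lies between the 50% and 100% stops, so the local fraction is t = (55 − 50)/(100 − 50) = 5/50 ≈ 0.1.
#ff6f61 → (255, 111, 97); #805767 → (128, 87, 103).
R = 255 + 0.1 × (128 − 255) = 242.3 → 242
G = 111 + 0.1 × (87 − 111) = 108.6 → 109
B = 97 + 0.1 × (103 − 97) = 97.6 → 98

(242, 109, 98)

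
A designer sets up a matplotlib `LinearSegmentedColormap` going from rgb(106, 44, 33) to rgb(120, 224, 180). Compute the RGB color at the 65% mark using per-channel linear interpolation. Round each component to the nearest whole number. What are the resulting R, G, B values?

65% corresponds to t = 0.65.
R = 106 + 0.65 × (120 − 106) = 106 + 0.65 × 14 = 115.1 → 115
G = 44 + 0.65 × (224 − 44) = 44 + 0.65 × 180 = 161 → 161
B = 33 + 0.65 × (180 − 33) = 33 + 0.65 × 147 = 128.55 → 129

(115, 161, 129)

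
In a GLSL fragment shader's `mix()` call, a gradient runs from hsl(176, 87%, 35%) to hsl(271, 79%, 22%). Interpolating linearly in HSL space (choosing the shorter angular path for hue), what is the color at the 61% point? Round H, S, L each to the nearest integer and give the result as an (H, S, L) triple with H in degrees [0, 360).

(234, 82, 27)

Hue arc: Δh = 271 − 176 = 95° (|Δh| ≤ 180, already the shorter path).
H = 176 + 0.61 × (95) = 233.95 → 234°
S = 87 + 0.61 × (79 − 87) = 82.12 → 82%
L = 35 + 0.61 × (22 − 35) = 27.07 → 27%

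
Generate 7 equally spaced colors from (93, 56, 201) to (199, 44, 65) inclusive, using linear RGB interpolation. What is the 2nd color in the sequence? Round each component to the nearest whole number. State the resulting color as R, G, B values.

(111, 54, 178)

With 7 swatches and endpoints inclusive, swatch 2 sits at t = (2 − 1)/(7 − 1) = 1/6 ≈ 0.1667.
R = 93 + 0.1667 × (199 − 93) = 110.67 → 111
G = 56 + 0.1667 × (44 − 56) = 54 → 54
B = 201 + 0.1667 × (65 − 201) = 178.329 → 178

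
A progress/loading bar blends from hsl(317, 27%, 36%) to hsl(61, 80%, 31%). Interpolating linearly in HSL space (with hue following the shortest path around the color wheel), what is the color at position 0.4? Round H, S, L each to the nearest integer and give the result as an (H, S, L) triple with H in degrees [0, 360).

Hue: 61 − 317 = -256°, but |-256| > 180 so the shorter arc goes the other way: Δh = -256 + 360 = 104°.
H = 317 + 0.4 × (104) = 358.6 → 359°
S = 27 + 0.4 × (80 − 27) = 48.2 → 48%
L = 36 + 0.4 × (31 − 36) = 34 → 34%

(359, 48, 34)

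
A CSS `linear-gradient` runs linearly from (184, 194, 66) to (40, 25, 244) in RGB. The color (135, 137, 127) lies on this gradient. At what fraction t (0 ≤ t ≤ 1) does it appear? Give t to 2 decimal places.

0.34

Invert the lerp on the B channel (largest span, 178): t = (127 − 66) / (244 − 66) = 61/178 = 0.3427.
Check on R: (135 − 184)/(40 − 184) = 0.3403 ✓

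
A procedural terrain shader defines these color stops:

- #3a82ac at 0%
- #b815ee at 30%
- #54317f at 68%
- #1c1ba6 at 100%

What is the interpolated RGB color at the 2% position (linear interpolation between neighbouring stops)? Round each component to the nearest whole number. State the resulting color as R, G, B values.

(66, 123, 176)

2% lies between the 0% and 30% stops, so the local fraction is t = (2 − 0)/(30 − 0) = 2/30 ≈ 0.0667.
#3a82ac → (58, 130, 172); #b815ee → (184, 21, 238).
R = 58 + 0.0667 × (184 − 58) = 66.404 → 66
G = 130 + 0.0667 × (21 − 130) = 122.73 → 123
B = 172 + 0.0667 × (238 − 172) = 176.402 → 176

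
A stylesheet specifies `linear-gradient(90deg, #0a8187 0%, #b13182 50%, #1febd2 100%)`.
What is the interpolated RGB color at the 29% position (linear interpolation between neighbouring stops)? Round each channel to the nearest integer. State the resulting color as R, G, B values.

(107, 83, 132)

29% lies between the 0% and 50% stops, so the local fraction is t = (29 − 0)/(50 − 0) = 29/50 ≈ 0.58.
#0a8187 → (10, 129, 135); #b13182 → (177, 49, 130).
R = 10 + 0.58 × (177 − 10) = 106.86 → 107
G = 129 + 0.58 × (49 − 129) = 82.6 → 83
B = 135 + 0.58 × (130 − 135) = 132.1 → 132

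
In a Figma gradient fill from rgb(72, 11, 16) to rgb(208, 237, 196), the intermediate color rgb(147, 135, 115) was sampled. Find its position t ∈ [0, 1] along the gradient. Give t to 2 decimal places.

Invert the lerp on the G channel (largest span, 226): t = (135 − 11) / (237 − 11) = 124/226 = 0.54867.
Check on R: (147 − 72)/(208 − 72) = 0.5515 ✓

0.55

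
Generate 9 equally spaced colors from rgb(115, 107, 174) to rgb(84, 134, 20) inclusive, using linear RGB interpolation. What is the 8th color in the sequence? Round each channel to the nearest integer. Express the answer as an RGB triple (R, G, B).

With 9 swatches and endpoints inclusive, swatch 8 sits at t = (8 − 1)/(9 − 1) = 7/8 ≈ 0.875.
R = 115 + 0.875 × (84 − 115) = 87.875 → 88
G = 107 + 0.875 × (134 − 107) = 130.625 → 131
B = 174 + 0.875 × (20 − 174) = 39.25 → 39

(88, 131, 39)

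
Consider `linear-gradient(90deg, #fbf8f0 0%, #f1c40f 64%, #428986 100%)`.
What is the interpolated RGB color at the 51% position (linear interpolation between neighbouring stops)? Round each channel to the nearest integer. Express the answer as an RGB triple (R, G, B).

(243, 207, 61)

51% lies between the 0% and 64% stops, so the local fraction is t = (51 − 0)/(64 − 0) = 51/64 ≈ 0.7969.
#fbf8f0 → (251, 248, 240); #f1c40f → (241, 196, 15).
R = 251 + 0.7969 × (241 − 251) = 243.031 → 243
G = 248 + 0.7969 × (196 − 248) = 206.561 → 207
B = 240 + 0.7969 × (15 − 240) = 60.697 → 61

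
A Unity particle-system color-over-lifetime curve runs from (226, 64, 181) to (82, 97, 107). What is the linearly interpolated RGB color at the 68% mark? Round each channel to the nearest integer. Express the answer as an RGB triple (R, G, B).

68% corresponds to t = 0.68.
R = 226 + 0.68 × (82 − 226) = 226 + 0.68 × -144 = 128.08 → 128
G = 64 + 0.68 × (97 − 64) = 64 + 0.68 × 33 = 86.44 → 86
B = 181 + 0.68 × (107 − 181) = 181 + 0.68 × -74 = 130.68 → 131
So the blended color is (128, 86, 131), about #805683.

(128, 86, 131)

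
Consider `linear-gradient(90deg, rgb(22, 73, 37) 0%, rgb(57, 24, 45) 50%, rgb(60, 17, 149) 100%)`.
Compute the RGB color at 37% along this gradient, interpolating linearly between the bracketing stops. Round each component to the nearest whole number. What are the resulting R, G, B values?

(48, 37, 43)

37% lies between the 0% and 50% stops, so the local fraction is t = (37 − 0)/(50 − 0) = 37/50 ≈ 0.74.
R = 22 + 0.74 × (57 − 22) = 47.9 → 48
G = 73 + 0.74 × (24 − 73) = 36.74 → 37
B = 37 + 0.74 × (45 − 37) = 42.92 → 43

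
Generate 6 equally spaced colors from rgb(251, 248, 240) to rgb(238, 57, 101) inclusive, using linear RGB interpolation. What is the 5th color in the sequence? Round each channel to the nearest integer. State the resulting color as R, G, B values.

With 6 swatches and endpoints inclusive, swatch 5 sits at t = (5 − 1)/(6 − 1) = 4/5 ≈ 0.8.
R = 251 + 0.8 × (238 − 251) = 240.6 → 241
G = 248 + 0.8 × (57 − 248) = 95.2 → 95
B = 240 + 0.8 × (101 − 240) = 128.8 → 129

(241, 95, 129)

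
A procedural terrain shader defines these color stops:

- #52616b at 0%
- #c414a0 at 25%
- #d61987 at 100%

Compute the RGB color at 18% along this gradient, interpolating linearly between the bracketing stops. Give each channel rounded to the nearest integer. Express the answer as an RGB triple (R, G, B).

18% lies between the 0% and 25% stops, so the local fraction is t = (18 − 0)/(25 − 0) = 18/25 ≈ 0.72.
#52616b → (82, 97, 107); #c414a0 → (196, 20, 160).
R = 82 + 0.72 × (196 − 82) = 164.08 → 164
G = 97 + 0.72 × (20 − 97) = 41.56 → 42
B = 107 + 0.72 × (160 − 107) = 145.16 → 145

(164, 42, 145)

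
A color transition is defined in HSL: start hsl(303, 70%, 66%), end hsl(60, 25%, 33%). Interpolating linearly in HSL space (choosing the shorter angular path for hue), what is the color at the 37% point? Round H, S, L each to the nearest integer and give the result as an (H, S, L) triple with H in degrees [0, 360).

(346, 53, 54)

Hue: 60 − 303 = -243°, but |-243| > 180 so the shorter arc goes the other way: Δh = -243 + 360 = 117°.
H = 303 + 0.37 × (117) = 346.29 → 346°
S = 70 + 0.37 × (25 − 70) = 53.35 → 53%
L = 66 + 0.37 × (33 − 66) = 53.79 → 54%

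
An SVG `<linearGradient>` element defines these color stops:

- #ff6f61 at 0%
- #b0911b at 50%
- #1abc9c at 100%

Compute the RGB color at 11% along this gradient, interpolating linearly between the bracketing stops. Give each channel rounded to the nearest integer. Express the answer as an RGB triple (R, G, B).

(238, 118, 82)

11% lies between the 0% and 50% stops, so the local fraction is t = (11 − 0)/(50 − 0) = 11/50 ≈ 0.22.
#ff6f61 → (255, 111, 97); #b0911b → (176, 145, 27).
R = 255 + 0.22 × (176 − 255) = 237.62 → 238
G = 111 + 0.22 × (145 − 111) = 118.48 → 118
B = 97 + 0.22 × (27 − 97) = 81.6 → 82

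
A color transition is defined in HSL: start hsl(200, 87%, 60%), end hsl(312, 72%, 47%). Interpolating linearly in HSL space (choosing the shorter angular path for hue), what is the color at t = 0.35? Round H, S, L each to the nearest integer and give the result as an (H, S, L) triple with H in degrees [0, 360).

(239, 82, 55)

Hue arc: Δh = 312 − 200 = 112° (|Δh| ≤ 180, already the shorter path).
H = 200 + 0.35 × (112) = 239.2 → 239°
S = 87 + 0.35 × (72 − 87) = 81.75 → 82%
L = 60 + 0.35 × (47 − 60) = 55.45 → 55%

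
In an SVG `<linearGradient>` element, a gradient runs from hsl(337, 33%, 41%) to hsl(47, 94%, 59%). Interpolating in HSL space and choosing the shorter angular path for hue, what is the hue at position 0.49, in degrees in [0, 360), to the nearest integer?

11

Hue: 47 − 337 = -290°, but |-290| > 180 so the shorter arc goes the other way: Δh = -290 + 360 = 70°.
H = 337 + 0.49 × (70) = 371.3 → 371 → 371 mod 360 = 11°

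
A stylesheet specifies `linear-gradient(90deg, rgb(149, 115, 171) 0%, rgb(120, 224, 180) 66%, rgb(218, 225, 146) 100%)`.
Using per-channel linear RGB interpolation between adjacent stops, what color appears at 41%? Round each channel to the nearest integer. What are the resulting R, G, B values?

(131, 183, 177)

41% lies between the 0% and 66% stops, so the local fraction is t = (41 − 0)/(66 − 0) = 41/66 ≈ 0.6212.
R = 149 + 0.6212 × (120 − 149) = 130.985 → 131
G = 115 + 0.6212 × (224 − 115) = 182.711 → 183
B = 171 + 0.6212 × (180 − 171) = 176.591 → 177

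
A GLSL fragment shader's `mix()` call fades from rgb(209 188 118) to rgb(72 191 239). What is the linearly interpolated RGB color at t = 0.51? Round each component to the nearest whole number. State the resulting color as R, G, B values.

(139, 190, 180)

R = 209 + 0.51 × (72 − 209) = 209 + 0.51 × -137 = 139.13 → 139
G = 188 + 0.51 × (191 − 188) = 188 + 0.51 × 3 = 189.53 → 190
B = 118 + 0.51 × (239 − 118) = 118 + 0.51 × 121 = 179.71 → 180
So the blended color is (139, 190, 180), about #8bbeb4.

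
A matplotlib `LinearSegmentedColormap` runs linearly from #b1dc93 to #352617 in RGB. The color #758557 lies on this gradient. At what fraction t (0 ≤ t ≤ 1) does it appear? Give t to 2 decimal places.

Invert the lerp on the G channel (largest span, 182): t = (133 − 220) / (38 − 220) = -87/-182 = 0.47802.
Check on R: (117 − 177)/(53 − 177) = 0.4839 ✓

0.48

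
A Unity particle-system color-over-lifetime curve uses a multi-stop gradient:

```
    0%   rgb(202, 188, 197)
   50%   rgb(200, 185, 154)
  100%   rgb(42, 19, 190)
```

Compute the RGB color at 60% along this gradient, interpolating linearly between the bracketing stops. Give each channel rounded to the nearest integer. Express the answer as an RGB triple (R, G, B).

60% lies between the 50% and 100% stops, so the local fraction is t = (60 − 50)/(100 − 50) = 10/50 ≈ 0.2.
R = 200 + 0.2 × (42 − 200) = 168.4 → 168
G = 185 + 0.2 × (19 − 185) = 151.8 → 152
B = 154 + 0.2 × (190 − 154) = 161.2 → 161

(168, 152, 161)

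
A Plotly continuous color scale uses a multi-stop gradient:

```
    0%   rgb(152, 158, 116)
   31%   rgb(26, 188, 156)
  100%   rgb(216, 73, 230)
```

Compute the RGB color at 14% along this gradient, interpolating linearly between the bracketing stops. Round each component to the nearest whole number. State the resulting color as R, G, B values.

(95, 172, 134)

14% lies between the 0% and 31% stops, so the local fraction is t = (14 − 0)/(31 − 0) = 14/31 ≈ 0.4516.
R = 152 + 0.4516 × (26 − 152) = 95.098 → 95
G = 158 + 0.4516 × (188 − 158) = 171.548 → 172
B = 116 + 0.4516 × (156 − 116) = 134.064 → 134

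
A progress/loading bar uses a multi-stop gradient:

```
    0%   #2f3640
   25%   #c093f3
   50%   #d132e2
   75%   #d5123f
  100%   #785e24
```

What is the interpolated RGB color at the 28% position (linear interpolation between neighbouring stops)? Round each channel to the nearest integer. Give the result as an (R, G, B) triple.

(194, 135, 241)

28% lies between the 25% and 50% stops, so the local fraction is t = (28 − 25)/(50 − 25) = 3/25 ≈ 0.12.
#c093f3 → (192, 147, 243); #d132e2 → (209, 50, 226).
R = 192 + 0.12 × (209 − 192) = 194.04 → 194
G = 147 + 0.12 × (50 − 147) = 135.36 → 135
B = 243 + 0.12 × (226 − 243) = 240.96 → 241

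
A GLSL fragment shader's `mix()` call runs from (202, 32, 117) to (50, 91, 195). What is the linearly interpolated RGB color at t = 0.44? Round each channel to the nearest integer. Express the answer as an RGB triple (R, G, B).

R = 202 + 0.44 × (50 − 202) = 202 + 0.44 × -152 = 135.12 → 135
G = 32 + 0.44 × (91 − 32) = 32 + 0.44 × 59 = 57.96 → 58
B = 117 + 0.44 × (195 − 117) = 117 + 0.44 × 78 = 151.32 → 151

(135, 58, 151)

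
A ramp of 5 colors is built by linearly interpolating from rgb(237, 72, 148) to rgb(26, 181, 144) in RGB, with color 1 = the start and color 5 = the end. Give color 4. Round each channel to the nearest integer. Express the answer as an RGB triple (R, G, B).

With 5 swatches and endpoints inclusive, swatch 4 sits at t = (4 − 1)/(5 − 1) = 3/4 ≈ 0.75.
R = 237 + 0.75 × (26 − 237) = 78.75 → 79
G = 72 + 0.75 × (181 − 72) = 153.75 → 154
B = 148 + 0.75 × (144 − 148) = 145 → 145

(79, 154, 145)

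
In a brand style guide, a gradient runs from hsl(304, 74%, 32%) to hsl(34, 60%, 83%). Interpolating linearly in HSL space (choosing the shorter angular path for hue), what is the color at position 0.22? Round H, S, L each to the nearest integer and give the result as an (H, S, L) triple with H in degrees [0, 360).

Hue: 34 − 304 = -270°, but |-270| > 180 so the shorter arc goes the other way: Δh = -270 + 360 = 90°.
H = 304 + 0.22 × (90) = 323.8 → 324°
S = 74 + 0.22 × (60 − 74) = 70.92 → 71%
L = 32 + 0.22 × (83 − 32) = 43.22 → 43%

(324, 71, 43)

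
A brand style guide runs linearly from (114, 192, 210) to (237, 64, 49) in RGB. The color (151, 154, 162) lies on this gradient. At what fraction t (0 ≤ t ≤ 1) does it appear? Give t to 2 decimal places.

Invert the lerp on the B channel (largest span, 161): t = (162 − 210) / (49 − 210) = -48/-161 = 0.29814.
Check on R: (151 − 114)/(237 − 114) = 0.3008 ✓

0.30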